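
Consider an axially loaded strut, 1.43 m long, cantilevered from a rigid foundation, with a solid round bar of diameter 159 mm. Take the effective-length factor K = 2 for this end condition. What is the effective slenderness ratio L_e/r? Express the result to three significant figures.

For a solid circle r = d/4 = 159/4 = 39.75 mm
L_e = K·L = 2 × 1.43 m = 2.860 m = 2860.0 mm
λ = L_e / r_min = 2860.0 / 39.75 = 71.9

λ ≈ 71.9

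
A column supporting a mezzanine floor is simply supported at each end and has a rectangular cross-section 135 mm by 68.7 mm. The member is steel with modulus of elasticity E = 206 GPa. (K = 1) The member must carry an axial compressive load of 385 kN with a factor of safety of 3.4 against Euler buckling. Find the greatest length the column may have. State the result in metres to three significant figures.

L_max ≈ 2.38 m

Buckling occurs about the weak axis: I_min = h·b³/12 with b = 68.7 mm (the shorter side).
I_min = 135×68.7³/12 = 3.648×10^6 mm⁴
I = 3.648×10^-6 m⁴
Required critical load P_cr = n·P = 3.4 × 385 = 1309 kN = 1.309×10^6 N
From P_cr = π²EI/(K·L)²:  L = (1/K)·√(π²EI/P_cr) = (1/1)·√(π²×2.06×10^11×3.648×10^-6/1.309×10^6)
L = 2.38 m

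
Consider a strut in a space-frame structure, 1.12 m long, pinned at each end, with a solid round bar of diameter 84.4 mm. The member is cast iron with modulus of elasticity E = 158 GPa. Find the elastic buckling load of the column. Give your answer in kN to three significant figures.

P_cr ≈ 3100 kN

I = πd⁴/64 = π×84.4⁴/64 = 2.491×10^6 mm⁴
I = 2.491×10^6 mm⁴ = 2.491×10^-6 m⁴
Effective length L_e = K·L = 1 × 1.12 = 1.120 m
P_cr = π²EI / L_e² = π² × 158×10⁹ × 2.491×10^-6 / 1.120² = 3.096×10^6 N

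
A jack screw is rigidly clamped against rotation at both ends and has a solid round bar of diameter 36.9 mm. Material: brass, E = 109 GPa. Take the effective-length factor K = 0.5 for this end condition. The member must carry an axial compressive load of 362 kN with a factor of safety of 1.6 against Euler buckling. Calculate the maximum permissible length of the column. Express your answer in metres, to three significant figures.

I = πd⁴/64 = π×36.9⁴/64 = 9.101×10^4 mm⁴
I = 9.101×10^-8 m⁴
Required critical load P_cr = n·P = 1.6 × 362 = 579.2 kN = 5.792×10^5 N
From P_cr = π²EI/(K·L)²:  L = (1/K)·√(π²EI/P_cr) = (1/0.5)·√(π²×1.09×10^11×9.101×10^-8/5.792×10^5)
L = 0.822 m

L_max ≈ 0.822 m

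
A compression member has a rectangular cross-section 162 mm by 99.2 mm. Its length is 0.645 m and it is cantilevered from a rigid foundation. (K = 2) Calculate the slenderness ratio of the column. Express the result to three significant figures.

λ ≈ 45.0

For a rectangle r_min = b/√12 = 99.2/√12 = 28.64 mm
L_e = K·L = 2 × 0.645 m = 1.290 m = 1290.0 mm
λ = L_e / r_min = 1290.0 / 28.64 = 45.0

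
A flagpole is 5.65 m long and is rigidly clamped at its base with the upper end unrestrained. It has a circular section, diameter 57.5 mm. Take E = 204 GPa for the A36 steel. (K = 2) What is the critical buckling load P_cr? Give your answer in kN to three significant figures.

P_cr ≈ 8.46 kN

I = πd⁴/64 = π×57.5⁴/64 = 5.366×10^5 mm⁴
I = 5.366×10^5 mm⁴ = 5.366×10^-7 m⁴
Effective length L_e = K·L = 2 × 5.65 = 11.30 m
P_cr = π²EI / L_e² = π² × 204×10⁹ × 5.366×10^-7 / 11.30² = 8.461×10^3 N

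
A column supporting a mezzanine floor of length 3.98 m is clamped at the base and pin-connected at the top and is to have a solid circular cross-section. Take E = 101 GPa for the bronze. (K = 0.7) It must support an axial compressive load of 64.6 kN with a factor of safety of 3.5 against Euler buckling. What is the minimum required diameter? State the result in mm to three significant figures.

Required P_cr = n·P = 3.5 × 64.6 = 226.1 kN
L_e = K·L = 0.7 × 3.98 = 2.786 m
Required I = P_cr·L_e²/(π²E) = 2.261×10^5 × 2.786² / (π² × 1.01×10^11) = 1.761×10^-6 m⁴
I_req = 1.761×10^6 mm⁴
Solid circle: I = πd⁴/64  ⇒  d = (64I/π)^(1/4) = (64×1.761×10^6/π)^(1/4) = 77.4 mm

d ≈ 77.4 mm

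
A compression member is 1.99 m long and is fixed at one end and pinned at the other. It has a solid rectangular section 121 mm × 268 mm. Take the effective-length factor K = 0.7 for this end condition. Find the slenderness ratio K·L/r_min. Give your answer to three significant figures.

λ ≈ 39.9

Buckling occurs about the weak axis: I_min = h·b³/12 with b = 121 mm (the shorter side).
I_min = 268×121³/12 = 3.956×10^7 mm⁴
A = 3.243×10^4 mm²;  r_min = √(I/A) = √(3.956×10^7/3.243×10^4) = 34.93 mm
L_e = K·L = 0.7 × 1.99 m = 1.393 m = 1393.0 mm
λ = L_e / r_min = 1393.0 / 34.93 = 39.9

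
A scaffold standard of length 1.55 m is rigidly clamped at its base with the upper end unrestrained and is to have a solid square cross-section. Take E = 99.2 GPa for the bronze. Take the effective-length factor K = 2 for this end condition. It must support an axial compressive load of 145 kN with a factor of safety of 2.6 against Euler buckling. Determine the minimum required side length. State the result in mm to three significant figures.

a ≈ 81.6 mm

Required P_cr = n·P = 2.6 × 145 = 377.0 kN
L_e = K·L = 2 × 1.55 = 3.100 m
Required I = P_cr·L_e²/(π²E) = 3.770×10^5 × 3.100² / (π² × 9.92×10^10) = 3.700×10^-6 m⁴
I_req = 3.700×10^6 mm⁴
Solid square: I = a⁴/12  ⇒  a = (12I)^(1/4) = (12×3.700×10^6)^(1/4) = 81.6 mm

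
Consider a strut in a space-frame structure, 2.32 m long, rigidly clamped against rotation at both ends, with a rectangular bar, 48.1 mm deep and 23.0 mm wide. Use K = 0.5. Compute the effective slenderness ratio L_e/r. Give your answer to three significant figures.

λ ≈ 175

For a rectangle r_min = b/√12 = 23.0/√12 = 6.640 mm
L_e = K·L = 0.5 × 2.32 m = 1.160 m = 1160.0 mm
λ = L_e / r_min = 1160.0 / 6.640 = 175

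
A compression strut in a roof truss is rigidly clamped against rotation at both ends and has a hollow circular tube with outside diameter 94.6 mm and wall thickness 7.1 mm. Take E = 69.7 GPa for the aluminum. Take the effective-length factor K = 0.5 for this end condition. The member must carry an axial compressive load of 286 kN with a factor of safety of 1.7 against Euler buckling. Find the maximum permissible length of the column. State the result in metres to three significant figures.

L_max ≈ 3.26 m

Inner diameter d_i = 94.6 − 2×7.1 = 80.40 mm
I = π(d_o⁴ − d_i⁴)/64 = π(94.6⁴ − 80.40⁴)/64 = 1.880×10^6 mm⁴
I = 1.880×10^-6 m⁴
Required critical load P_cr = n·P = 1.7 × 286 = 486.2 kN = 4.862×10^5 N
From P_cr = π²EI/(K·L)²:  L = (1/K)·√(π²EI/P_cr) = (1/0.5)·√(π²×6.97×10^10×1.880×10^-6/4.862×10^5)
L = 3.26 m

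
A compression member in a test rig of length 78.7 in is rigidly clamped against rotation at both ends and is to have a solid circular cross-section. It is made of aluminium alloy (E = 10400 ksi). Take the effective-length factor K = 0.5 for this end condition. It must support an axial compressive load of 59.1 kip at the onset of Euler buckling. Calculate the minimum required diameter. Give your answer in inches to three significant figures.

d ≈ 2.06 in

L_e = K·L = 0.5 × 78.7 = 39.35 in
Required I = P_cr·L_e²/(π²E) = 5.910×10^4 × 39.35² / (π² × 1.04×10^7) = 0.8915 in⁴
Solid circle: I = πd⁴/64  ⇒  d = (64I/π)^(1/4) = (64×0.8915/π)^(1/4) = 2.06 in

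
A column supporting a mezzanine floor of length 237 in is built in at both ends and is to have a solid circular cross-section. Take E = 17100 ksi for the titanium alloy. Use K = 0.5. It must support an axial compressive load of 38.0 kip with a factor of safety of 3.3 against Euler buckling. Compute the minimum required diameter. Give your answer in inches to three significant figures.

d ≈ 3.82 in

Required P_cr = n·P = 3.3 × 38.0 = 125.4 kip
L_e = K·L = 0.5 × 237 = 118.5 in
Required I = P_cr·L_e²/(π²E) = 1.254×10^5 × 118.5² / (π² × 1.71×10^7) = 10.43 in⁴
Solid circle: I = πd⁴/64  ⇒  d = (64I/π)^(1/4) = (64×10.43/π)^(1/4) = 3.82 in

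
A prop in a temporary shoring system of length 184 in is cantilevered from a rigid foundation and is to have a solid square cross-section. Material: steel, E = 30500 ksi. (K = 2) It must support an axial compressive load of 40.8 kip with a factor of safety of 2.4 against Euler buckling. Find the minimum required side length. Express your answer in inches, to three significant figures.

a ≈ 4.79 in

Required P_cr = n·P = 2.4 × 40.8 = 97.92 kip
L_e = K·L = 2 × 184 = 368.0 in
Required I = P_cr·L_e²/(π²E) = 9.792×10^4 × 368.0² / (π² × 3.05×10^7) = 44.05 in⁴
Solid square: I = a⁴/12  ⇒  a = (12I)^(1/4) = (12×44.05)^(1/4) = 4.79 in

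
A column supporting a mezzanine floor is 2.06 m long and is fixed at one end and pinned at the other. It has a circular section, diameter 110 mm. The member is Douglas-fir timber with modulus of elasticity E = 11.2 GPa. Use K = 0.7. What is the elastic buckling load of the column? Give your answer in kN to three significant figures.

P_cr ≈ 382 kN

I = πd⁴/64 = π×110⁴/64 = 7.187×10^6 mm⁴
I = 7.187×10^6 mm⁴ = 7.187×10^-6 m⁴
Effective length L_e = K·L = 0.7 × 2.06 = 1.442 m
P_cr = π²EI / L_e² = π² × 11.2×10⁹ × 7.187×10^-6 / 1.442² = 3.821×10^5 N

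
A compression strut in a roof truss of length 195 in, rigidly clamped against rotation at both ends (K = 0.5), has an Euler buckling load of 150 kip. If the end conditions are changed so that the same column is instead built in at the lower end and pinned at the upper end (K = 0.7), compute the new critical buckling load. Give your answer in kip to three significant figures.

P_cr ∝ 1/K², so P_cr,new = P_cr,old × (K_old/K_new)² = 150 × (0.5/0.7)²
= 150 × 0.5102 = 76.5 kip

P_cr ≈ 76.5 kip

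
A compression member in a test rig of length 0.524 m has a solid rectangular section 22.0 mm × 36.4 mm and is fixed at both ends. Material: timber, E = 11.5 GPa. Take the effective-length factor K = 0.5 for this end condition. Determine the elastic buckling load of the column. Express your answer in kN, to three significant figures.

P_cr ≈ 53.4 kN

Buckling occurs about the weak axis: I_min = h·b³/12 with b = 22.0 mm (the shorter side).
I_min = 36.4×22.0³/12 = 3.230×10^4 mm⁴
I = 3.230×10^4 mm⁴ = 3.230×10^-8 m⁴
Effective length L_e = K·L = 0.5 × 0.524 = 0.2620 m
P_cr = π²EI / L_e² = π² × 11.5×10⁹ × 3.230×10^-8 / 0.2620² = 5.341×10^4 N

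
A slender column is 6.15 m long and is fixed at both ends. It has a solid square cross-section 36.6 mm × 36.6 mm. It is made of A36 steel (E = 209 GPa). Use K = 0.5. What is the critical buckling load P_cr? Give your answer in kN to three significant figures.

I = a⁴/12 = 36.6⁴/12 = 1.495×10^5 mm⁴
I = 1.495×10^5 mm⁴ = 1.495×10^-7 m⁴
Effective length L_e = K·L = 0.5 × 6.15 = 3.075 m
P_cr = π²EI / L_e² = π² × 209×10⁹ × 1.495×10^-7 / 3.075² = 3.262×10^4 N

P_cr ≈ 32.6 kN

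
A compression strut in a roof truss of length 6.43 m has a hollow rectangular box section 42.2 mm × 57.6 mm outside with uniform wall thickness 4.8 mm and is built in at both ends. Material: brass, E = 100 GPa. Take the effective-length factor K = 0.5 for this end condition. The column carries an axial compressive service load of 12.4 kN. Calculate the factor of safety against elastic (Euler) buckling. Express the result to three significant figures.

Inner dimensions: h_i = 57.6 − 2×4.8 = 48.00 mm, b_i = 42.2 − 2×4.8 = 32.60 mm
Weak-axis I_min = (h_o·b_o³ − h_i·b_i³)/12 with b_o = 42.2, b_i = 32.60 mm (shorter outer/inner sides).
I_min = (57.6×42.2³ − 48.00×32.60³)/12 = 2.221×10^5 mm⁴
I = 2.221×10^5 mm⁴ = 2.221×10^-7 m⁴
Effective length L_e = K·L = 0.5 × 6.43 = 3.215 m
P_cr = π²EI / L_e² = π² × 100×10⁹ × 2.221×10^-7 / 3.215² = 2.121×10^4 N
Factor of safety n = P_cr / P = 21.211 / 12.4 = 1.71

n ≈ 1.71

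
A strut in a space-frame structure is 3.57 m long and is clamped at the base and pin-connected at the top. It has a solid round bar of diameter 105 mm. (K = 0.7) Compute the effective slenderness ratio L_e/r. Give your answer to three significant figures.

λ ≈ 95.2

For a solid circle r = d/4 = 105/4 = 26.25 mm
L_e = K·L = 0.7 × 3.57 m = 2.499 m = 2499.0 mm
λ = L_e / r_min = 2499.0 / 26.25 = 95.2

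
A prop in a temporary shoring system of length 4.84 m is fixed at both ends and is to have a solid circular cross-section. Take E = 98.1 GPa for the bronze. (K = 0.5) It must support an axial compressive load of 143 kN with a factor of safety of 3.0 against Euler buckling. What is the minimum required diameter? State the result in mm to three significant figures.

Required P_cr = n·P = 3.0 × 143 = 429.0 kN
L_e = K·L = 0.5 × 4.84 = 2.420 m
Required I = P_cr·L_e²/(π²E) = 4.290×10^5 × 2.420² / (π² × 9.81×10^10) = 2.595×10^-6 m⁴
I_req = 2.595×10^6 mm⁴
Solid circle: I = πd⁴/64  ⇒  d = (64I/π)^(1/4) = (64×2.595×10^6/π)^(1/4) = 85.3 mm

d ≈ 85.3 mm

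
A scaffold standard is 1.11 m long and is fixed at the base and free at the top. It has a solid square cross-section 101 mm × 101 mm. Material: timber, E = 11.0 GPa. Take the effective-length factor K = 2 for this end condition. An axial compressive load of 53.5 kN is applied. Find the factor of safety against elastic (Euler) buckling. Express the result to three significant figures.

I = a⁴/12 = 101⁴/12 = 8.672×10^6 mm⁴
I = 8.672×10^6 mm⁴ = 8.672×10^-6 m⁴
Effective length L_e = K·L = 2 × 1.11 = 2.220 m
P_cr = π²EI / L_e² = π² × 11.0×10⁹ × 8.672×10^-6 / 2.220² = 1.910×10^5 N
Factor of safety n = P_cr / P = 191.03 / 53.5 = 3.57

n ≈ 3.57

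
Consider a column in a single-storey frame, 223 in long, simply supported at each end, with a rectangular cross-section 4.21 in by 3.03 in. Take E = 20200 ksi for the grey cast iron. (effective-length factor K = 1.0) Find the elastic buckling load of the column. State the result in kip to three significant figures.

Buckling occurs about the weak axis: I_min = h·b³/12 with b = 3.03 in (the shorter side).
I_min = 4.21×3.03³/12 = 9.760 in⁴
Effective length L_e = K·L = 1 × 223 = 223.0 in
P_cr = π²EI / L_e² = π² × 20200×10³ × 9.760 / 223.0² = 3.913×10^4 lb

P_cr ≈ 39.1 kip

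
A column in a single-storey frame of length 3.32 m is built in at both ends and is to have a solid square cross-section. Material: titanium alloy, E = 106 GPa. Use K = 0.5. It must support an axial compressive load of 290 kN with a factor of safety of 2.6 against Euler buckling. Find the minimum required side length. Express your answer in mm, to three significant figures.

a ≈ 69.9 mm

Required P_cr = n·P = 2.6 × 290 = 754.0 kN
L_e = K·L = 0.5 × 3.32 = 1.660 m
Required I = P_cr·L_e²/(π²E) = 7.540×10^5 × 1.660² / (π² × 1.06×10^11) = 1.986×10^-6 m⁴
I_req = 1.986×10^6 mm⁴
Solid square: I = a⁴/12  ⇒  a = (12I)^(1/4) = (12×1.986×10^6)^(1/4) = 69.9 mm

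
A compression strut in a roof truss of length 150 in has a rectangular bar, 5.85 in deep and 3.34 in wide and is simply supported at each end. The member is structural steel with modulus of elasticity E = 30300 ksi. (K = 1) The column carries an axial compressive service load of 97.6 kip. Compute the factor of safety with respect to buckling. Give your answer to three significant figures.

Buckling occurs about the weak axis: I_min = h·b³/12 with b = 3.34 in (the shorter side).
I_min = 5.85×3.34³/12 = 18.16 in⁴
Effective length L_e = K·L = 1 × 150 = 150.0 in
P_cr = π²EI / L_e² = π² × 30300×10³ × 18.16 / 150.0² = 2.414×10^5 lb
Factor of safety n = P_cr / P = 241.42 / 97.6 = 2.47

n ≈ 2.47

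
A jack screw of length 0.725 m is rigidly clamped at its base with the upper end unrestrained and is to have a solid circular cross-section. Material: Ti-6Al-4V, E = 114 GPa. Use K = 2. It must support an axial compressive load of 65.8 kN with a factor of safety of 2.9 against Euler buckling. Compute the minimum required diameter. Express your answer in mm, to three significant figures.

d ≈ 51.9 mm

Required P_cr = n·P = 2.9 × 65.8 = 190.8 kN
L_e = K·L = 2 × 0.725 = 1.450 m
Required I = P_cr·L_e²/(π²E) = 1.908×10^5 × 1.450² / (π² × 1.14×10^11) = 3.566×10^-7 m⁴
I_req = 3.566×10^5 mm⁴
Solid circle: I = πd⁴/64  ⇒  d = (64I/π)^(1/4) = (64×3.566×10^5/π)^(1/4) = 51.9 mm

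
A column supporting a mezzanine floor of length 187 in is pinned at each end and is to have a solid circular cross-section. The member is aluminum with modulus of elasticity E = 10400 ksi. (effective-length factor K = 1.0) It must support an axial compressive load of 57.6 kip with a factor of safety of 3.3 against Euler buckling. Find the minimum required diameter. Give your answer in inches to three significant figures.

d ≈ 6.03 in

Required P_cr = n·P = 3.3 × 57.6 = 190.1 kip
L_e = K·L = 1 × 187 = 187.0 in
Required I = P_cr·L_e²/(π²E) = 1.901×10^5 × 187.0² / (π² × 1.04×10^7) = 64.76 in⁴
Solid circle: I = πd⁴/64  ⇒  d = (64I/π)^(1/4) = (64×64.76/π)^(1/4) = 6.03 in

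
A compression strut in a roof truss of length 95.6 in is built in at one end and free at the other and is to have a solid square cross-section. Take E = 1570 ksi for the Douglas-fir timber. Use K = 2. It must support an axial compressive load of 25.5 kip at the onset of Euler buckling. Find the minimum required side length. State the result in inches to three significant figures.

L_e = K·L = 2 × 95.6 = 191.2 in
Required I = P_cr·L_e²/(π²E) = 2.550×10^4 × 191.2² / (π² × 1.57×10^6) = 60.16 in⁴
Solid square: I = a⁴/12  ⇒  a = (12I)^(1/4) = (12×60.16)^(1/4) = 5.18 in

a ≈ 5.18 in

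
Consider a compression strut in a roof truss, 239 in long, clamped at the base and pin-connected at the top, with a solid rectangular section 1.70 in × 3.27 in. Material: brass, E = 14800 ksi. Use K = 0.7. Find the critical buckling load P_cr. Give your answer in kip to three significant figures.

Buckling occurs about the weak axis: I_min = h·b³/12 with b = 1.70 in (the shorter side).
I_min = 3.27×1.70³/12 = 1.339 in⁴
Effective length L_e = K·L = 0.7 × 239 = 167.3 in
P_cr = π²EI / L_e² = π² × 14800×10³ × 1.339 / 167.3² = 6.987×10^3 lb

P_cr ≈ 6.99 kip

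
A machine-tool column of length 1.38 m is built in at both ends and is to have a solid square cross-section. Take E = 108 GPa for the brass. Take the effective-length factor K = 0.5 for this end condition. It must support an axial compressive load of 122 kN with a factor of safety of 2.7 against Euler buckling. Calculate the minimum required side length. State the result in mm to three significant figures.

a ≈ 36.5 mm

Required P_cr = n·P = 2.7 × 122 = 329.4 kN
L_e = K·L = 0.5 × 1.38 = 0.6900 m
Required I = P_cr·L_e²/(π²E) = 3.294×10^5 × 0.6900² / (π² × 1.08×10^11) = 1.471×10^-7 m⁴
I_req = 1.471×10^5 mm⁴
Solid square: I = a⁴/12  ⇒  a = (12I)^(1/4) = (12×1.471×10^5)^(1/4) = 36.5 mm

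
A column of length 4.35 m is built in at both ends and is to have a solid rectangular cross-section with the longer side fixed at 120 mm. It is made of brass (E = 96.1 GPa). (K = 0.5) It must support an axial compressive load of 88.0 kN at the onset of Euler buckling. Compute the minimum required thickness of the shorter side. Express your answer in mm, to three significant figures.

b ≈ 35.3 mm

L_e = K·L = 0.5 × 4.35 = 2.175 m
Required I = P_cr·L_e²/(π²E) = 8.800×10^4 × 2.175² / (π² × 9.61×10^10) = 4.389×10^-7 m⁴
I_req = 4.389×10^5 mm⁴
Rectangle, weak axis: I_min = h·b³/12 with h = 120 mm fixed  ⇒  b = (12I/h)^(1/3) = 35.3 mm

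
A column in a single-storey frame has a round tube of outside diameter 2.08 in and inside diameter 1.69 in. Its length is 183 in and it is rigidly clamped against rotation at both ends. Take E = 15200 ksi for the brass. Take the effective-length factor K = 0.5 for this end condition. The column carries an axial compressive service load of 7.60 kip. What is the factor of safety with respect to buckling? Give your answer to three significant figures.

n ≈ 1.22

d_o = 2.08 in, d_i = 1.69 in
I = π(d_o⁴ − d_i⁴)/64 = π(2.08⁴ − 1.690⁴)/64 = 0.5184 in⁴
Effective length L_e = K·L = 0.5 × 183 = 91.50 in
P_cr = π²EI / L_e² = π² × 15200×10³ × 0.5184 / 91.50² = 9.289×10^3 lb
Factor of safety n = P_cr / P = 9.2887 / 7.60 = 1.22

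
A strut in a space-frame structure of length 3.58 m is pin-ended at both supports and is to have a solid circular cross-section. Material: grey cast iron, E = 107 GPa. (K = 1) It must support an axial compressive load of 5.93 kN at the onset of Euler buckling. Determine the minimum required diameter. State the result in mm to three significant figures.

L_e = K·L = 1 × 3.58 = 3.580 m
Required I = P_cr·L_e²/(π²E) = 5.930×10^3 × 3.580² / (π² × 1.07×10^11) = 7.197×10^-8 m⁴
I_req = 7.197×10^4 mm⁴
Solid circle: I = πd⁴/64  ⇒  d = (64I/π)^(1/4) = (64×7.197×10^4/π)^(1/4) = 34.8 mm

d ≈ 34.8 mm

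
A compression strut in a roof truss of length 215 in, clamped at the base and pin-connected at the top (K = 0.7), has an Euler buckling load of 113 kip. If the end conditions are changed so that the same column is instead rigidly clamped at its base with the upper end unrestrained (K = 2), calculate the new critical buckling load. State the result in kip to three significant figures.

P_cr ≈ 13.8 kip

P_cr ∝ 1/K², so P_cr,new = P_cr,old × (K_old/K_new)² = 113 × (0.7/2)²
= 113 × 0.1225 = 13.8 kip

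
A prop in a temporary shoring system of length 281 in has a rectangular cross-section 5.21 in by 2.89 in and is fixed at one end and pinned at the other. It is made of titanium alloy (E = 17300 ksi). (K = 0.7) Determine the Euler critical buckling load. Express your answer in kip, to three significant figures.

P_cr ≈ 46.2 kip

Buckling occurs about the weak axis: I_min = h·b³/12 with b = 2.89 in (the shorter side).
I_min = 5.21×2.89³/12 = 10.48 in⁴
Effective length L_e = K·L = 0.7 × 281 = 196.7 in
P_cr = π²EI / L_e² = π² × 17300×10³ × 10.48 / 196.7² = 4.625×10^4 lb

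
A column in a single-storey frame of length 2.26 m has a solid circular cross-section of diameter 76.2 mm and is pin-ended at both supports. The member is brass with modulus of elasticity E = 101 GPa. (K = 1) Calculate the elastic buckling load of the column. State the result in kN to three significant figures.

P_cr ≈ 323 kN

I = πd⁴/64 = π×76.2⁴/64 = 1.655×10^6 mm⁴
I = 1.655×10^6 mm⁴ = 1.655×10^-6 m⁴
Effective length L_e = K·L = 1 × 2.26 = 2.260 m
P_cr = π²EI / L_e² = π² × 101×10⁹ × 1.655×10^-6 / 2.260² = 3.230×10^5 N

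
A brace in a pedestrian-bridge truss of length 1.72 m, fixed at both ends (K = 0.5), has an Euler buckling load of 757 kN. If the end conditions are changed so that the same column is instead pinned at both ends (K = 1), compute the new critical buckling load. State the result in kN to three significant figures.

P_cr ≈ 189 kN

P_cr ∝ 1/K², so P_cr,new = P_cr,old × (K_old/K_new)² = 757 × (0.5/1)²
= 757 × 0.2500 = 189 kN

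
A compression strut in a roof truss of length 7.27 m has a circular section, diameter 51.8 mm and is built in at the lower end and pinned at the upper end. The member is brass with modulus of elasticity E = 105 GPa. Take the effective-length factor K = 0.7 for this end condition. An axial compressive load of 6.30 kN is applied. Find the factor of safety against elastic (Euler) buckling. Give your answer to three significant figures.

n ≈ 2.24

I = πd⁴/64 = π×51.8⁴/64 = 3.534×10^5 mm⁴
I = 3.534×10^5 mm⁴ = 3.534×10^-7 m⁴
Effective length L_e = K·L = 0.7 × 7.27 = 5.089 m
P_cr = π²EI / L_e² = π² × 105×10⁹ × 3.534×10^-7 / 5.089² = 1.414×10^4 N
Factor of safety n = P_cr / P = 14.142 / 6.30 = 2.24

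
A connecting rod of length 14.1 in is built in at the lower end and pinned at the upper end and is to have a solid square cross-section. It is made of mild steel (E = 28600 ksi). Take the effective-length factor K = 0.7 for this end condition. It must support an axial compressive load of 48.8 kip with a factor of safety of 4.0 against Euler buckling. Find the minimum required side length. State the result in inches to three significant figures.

a ≈ 0.948 in

Required P_cr = n·P = 4.0 × 48.8 = 195.2 kip
L_e = K·L = 0.7 × 14.1 = 9.870 in
Required I = P_cr·L_e²/(π²E) = 1.952×10^5 × 9.870² / (π² × 2.86×10^7) = 6.737×10^-2 in⁴
Solid square: I = a⁴/12  ⇒  a = (12I)^(1/4) = (12×6.737×10^-2)^(1/4) = 0.948 in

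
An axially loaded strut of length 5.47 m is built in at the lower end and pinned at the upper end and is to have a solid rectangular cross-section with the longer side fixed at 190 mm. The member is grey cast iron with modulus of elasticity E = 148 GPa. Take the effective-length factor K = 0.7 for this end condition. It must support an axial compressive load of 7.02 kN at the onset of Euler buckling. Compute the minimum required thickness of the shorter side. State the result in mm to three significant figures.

L_e = K·L = 0.7 × 5.47 = 3.829 m
Required I = P_cr·L_e²/(π²E) = 7.020×10^3 × 3.829² / (π² × 1.48×10^11) = 7.046×10^-8 m⁴
I_req = 7.046×10^4 mm⁴
Rectangle, weak axis: I_min = h·b³/12 with h = 190 mm fixed  ⇒  b = (12I/h)^(1/3) = 16.4 mm

b ≈ 16.4 mm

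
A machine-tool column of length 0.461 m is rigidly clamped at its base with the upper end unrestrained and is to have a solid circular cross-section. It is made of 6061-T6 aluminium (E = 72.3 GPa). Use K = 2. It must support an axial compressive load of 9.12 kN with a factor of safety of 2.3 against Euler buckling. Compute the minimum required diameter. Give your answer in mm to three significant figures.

d ≈ 26.7 mm

Required P_cr = n·P = 2.3 × 9.12 = 20.98 kN
L_e = K·L = 2 × 0.461 = 0.9220 m
Required I = P_cr·L_e²/(π²E) = 2.098×10^4 × 0.9220² / (π² × 7.23×10^10) = 2.499×10^-8 m⁴
I_req = 2.499×10^4 mm⁴
Solid circle: I = πd⁴/64  ⇒  d = (64I/π)^(1/4) = (64×2.499×10^4/π)^(1/4) = 26.7 mm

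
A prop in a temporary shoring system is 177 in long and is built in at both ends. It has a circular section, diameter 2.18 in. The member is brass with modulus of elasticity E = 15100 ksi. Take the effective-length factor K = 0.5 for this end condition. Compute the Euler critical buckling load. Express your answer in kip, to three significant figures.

P_cr ≈ 21.1 kip

I = πd⁴/64 = π×2.18⁴/64 = 1.109 in⁴
Effective length L_e = K·L = 0.5 × 177 = 88.50 in
P_cr = π²EI / L_e² = π² × 15100×10³ × 1.109 / 88.50² = 2.110×10^4 lb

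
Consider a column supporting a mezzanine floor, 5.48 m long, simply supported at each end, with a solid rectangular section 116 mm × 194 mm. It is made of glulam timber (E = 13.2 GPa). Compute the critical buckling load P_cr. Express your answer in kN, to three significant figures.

P_cr ≈ 109 kN

Buckling occurs about the weak axis: I_min = h·b³/12 with b = 116 mm (the shorter side).
I_min = 194×116³/12 = 2.523×10^7 mm⁴
I = 2.523×10^7 mm⁴ = 2.523×10^-5 m⁴
Effective length L_e = K·L = 1 × 5.48 = 5.480 m
P_cr = π²EI / L_e² = π² × 13.2×10⁹ × 2.523×10^-5 / 5.480² = 1.095×10^5 N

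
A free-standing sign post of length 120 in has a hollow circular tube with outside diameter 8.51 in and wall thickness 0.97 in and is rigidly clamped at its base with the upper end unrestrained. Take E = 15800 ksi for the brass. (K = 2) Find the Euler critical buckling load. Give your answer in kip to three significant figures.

P_cr ≈ 449 kip

Inner diameter d_i = 8.51 − 2×0.97 = 6.570 in
I = π(d_o⁴ − d_i⁴)/64 = π(8.51⁴ − 6.570⁴)/64 = 166.0 in⁴
Effective length L_e = K·L = 2 × 120 = 240.0 in
P_cr = π²EI / L_e² = π² × 15800×10³ × 166.0 / 240.0² = 4.494×10^5 lb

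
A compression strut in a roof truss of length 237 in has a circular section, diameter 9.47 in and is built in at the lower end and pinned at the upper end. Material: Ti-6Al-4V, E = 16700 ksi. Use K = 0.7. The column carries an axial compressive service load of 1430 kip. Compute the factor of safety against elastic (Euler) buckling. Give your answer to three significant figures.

n ≈ 1.65

I = πd⁴/64 = π×9.47⁴/64 = 394.8 in⁴
Effective length L_e = K·L = 0.7 × 237 = 165.9 in
P_cr = π²EI / L_e² = π² × 16700×10³ × 394.8 / 165.9² = 2.364×10^6 lb
Factor of safety n = P_cr / P = 2364.2 / 1430 = 1.65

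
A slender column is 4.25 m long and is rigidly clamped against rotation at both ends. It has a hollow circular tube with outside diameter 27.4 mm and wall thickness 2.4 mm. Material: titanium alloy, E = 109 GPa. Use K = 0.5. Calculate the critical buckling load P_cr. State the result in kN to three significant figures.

Inner diameter d_i = 27.4 − 2×2.4 = 22.60 mm
I = π(d_o⁴ − d_i⁴)/64 = π(27.4⁴ − 22.60⁴)/64 = 1.486×10^4 mm⁴
I = 1.486×10^4 mm⁴ = 1.486×10^-8 m⁴
Effective length L_e = K·L = 0.5 × 4.25 = 2.125 m
P_cr = π²EI / L_e² = π² × 109×10⁹ × 1.486×10^-8 / 2.125² = 3.541×10^3 N

P_cr ≈ 3.54 kN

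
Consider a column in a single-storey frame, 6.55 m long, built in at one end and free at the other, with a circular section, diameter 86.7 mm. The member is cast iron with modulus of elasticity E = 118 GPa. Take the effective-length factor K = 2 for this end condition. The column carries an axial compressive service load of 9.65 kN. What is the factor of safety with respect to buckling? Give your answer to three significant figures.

I = πd⁴/64 = π×86.7⁴/64 = 2.774×10^6 mm⁴
I = 2.774×10^6 mm⁴ = 2.774×10^-6 m⁴
Effective length L_e = K·L = 2 × 6.55 = 13.10 m
P_cr = π²EI / L_e² = π² × 118×10⁹ × 2.774×10^-6 / 13.10² = 1.882×10^4 N
Factor of safety n = P_cr / P = 18.823 / 9.65 = 1.95

n ≈ 1.95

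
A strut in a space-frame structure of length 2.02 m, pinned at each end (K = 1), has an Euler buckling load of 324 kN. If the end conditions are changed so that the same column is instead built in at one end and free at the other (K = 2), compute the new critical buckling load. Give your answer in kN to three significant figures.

P_cr ≈ 81.0 kN

P_cr ∝ 1/K², so P_cr,new = P_cr,old × (K_old/K_new)² = 324 × (1/2)²
= 324 × 0.2500 = 81.0 kN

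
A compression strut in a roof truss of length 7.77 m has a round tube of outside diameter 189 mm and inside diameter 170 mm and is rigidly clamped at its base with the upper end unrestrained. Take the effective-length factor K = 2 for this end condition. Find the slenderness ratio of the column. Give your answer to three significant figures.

λ ≈ 245

d_o = 189 mm, d_i = 170 mm
I = π(d_o⁴ − d_i⁴)/64 = π(189⁴ − 170.0⁴)/64 = 2.164×10^7 mm⁴
A = 5.357×10^3 mm²;  r_min = √(I/A) = √(2.164×10^7/5.357×10^3) = 63.55 mm
L_e = K·L = 2 × 7.77 m = 15.54 m = 15540 mm
λ = L_e / r_min = 15540 / 63.55 = 245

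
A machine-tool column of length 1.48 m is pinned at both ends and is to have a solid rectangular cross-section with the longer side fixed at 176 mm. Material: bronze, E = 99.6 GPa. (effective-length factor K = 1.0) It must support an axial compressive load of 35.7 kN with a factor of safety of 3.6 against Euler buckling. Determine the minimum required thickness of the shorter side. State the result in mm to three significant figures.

b ≈ 26.9 mm

Required P_cr = n·P = 3.6 × 35.7 = 128.5 kN
L_e = K·L = 1 × 1.48 = 1.480 m
Required I = P_cr·L_e²/(π²E) = 1.285×10^5 × 1.480² / (π² × 9.96×10^10) = 2.864×10^-7 m⁴
I_req = 2.864×10^5 mm⁴
Rectangle, weak axis: I_min = h·b³/12 with h = 176 mm fixed  ⇒  b = (12I/h)^(1/3) = 26.9 mm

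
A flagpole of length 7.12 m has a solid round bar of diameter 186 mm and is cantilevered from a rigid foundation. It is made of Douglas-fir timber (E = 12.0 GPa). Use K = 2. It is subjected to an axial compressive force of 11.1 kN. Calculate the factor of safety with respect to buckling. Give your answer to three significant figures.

n ≈ 3.09

I = πd⁴/64 = π×186⁴/64 = 5.875×10^7 mm⁴
I = 5.875×10^7 mm⁴ = 5.875×10^-5 m⁴
Effective length L_e = K·L = 2 × 7.12 = 14.24 m
P_cr = π²EI / L_e² = π² × 12.0×10⁹ × 5.875×10^-5 / 14.24² = 3.431×10^4 N
Factor of safety n = P_cr / P = 34.315 / 11.1 = 3.09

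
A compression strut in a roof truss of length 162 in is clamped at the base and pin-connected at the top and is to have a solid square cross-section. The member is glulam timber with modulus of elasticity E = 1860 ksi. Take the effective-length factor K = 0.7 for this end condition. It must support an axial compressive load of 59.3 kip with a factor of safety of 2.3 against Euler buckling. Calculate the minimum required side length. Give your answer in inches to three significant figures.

a ≈ 5.82 in

Required P_cr = n·P = 2.3 × 59.3 = 136.4 kip
L_e = K·L = 0.7 × 162 = 113.4 in
Required I = P_cr·L_e²/(π²E) = 1.364×10^5 × 113.4² / (π² × 1.86×10^6) = 95.54 in⁴
Solid square: I = a⁴/12  ⇒  a = (12I)^(1/4) = (12×95.54)^(1/4) = 5.82 in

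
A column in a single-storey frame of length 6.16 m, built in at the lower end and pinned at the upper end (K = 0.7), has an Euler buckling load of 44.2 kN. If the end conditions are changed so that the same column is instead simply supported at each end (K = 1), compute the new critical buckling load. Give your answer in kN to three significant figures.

P_cr ≈ 21.7 kN

P_cr ∝ 1/K², so P_cr,new = P_cr,old × (K_old/K_new)² = 44.2 × (0.7/1)²
= 44.2 × 0.4900 = 21.7 kN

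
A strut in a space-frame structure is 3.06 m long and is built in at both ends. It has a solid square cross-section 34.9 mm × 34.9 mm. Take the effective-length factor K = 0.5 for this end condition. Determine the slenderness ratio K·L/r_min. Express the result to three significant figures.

λ ≈ 152

For a square r = a/√12 = 34.9/√12 = 10.07 mm
L_e = K·L = 0.5 × 3.06 m = 1.530 m = 1530.0 mm
λ = L_e / r_min = 1530.0 / 10.07 = 152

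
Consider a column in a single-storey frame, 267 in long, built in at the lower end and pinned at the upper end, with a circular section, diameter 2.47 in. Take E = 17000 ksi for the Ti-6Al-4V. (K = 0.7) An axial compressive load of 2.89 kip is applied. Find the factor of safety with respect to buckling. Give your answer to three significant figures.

n ≈ 3.04

I = πd⁴/64 = π×2.47⁴/64 = 1.827 in⁴
Effective length L_e = K·L = 0.7 × 267 = 186.9 in
P_cr = π²EI / L_e² = π² × 17000×10³ × 1.827 / 186.9² = 8.776×10^3 lb
Factor of safety n = P_cr / P = 8.7758 / 2.89 = 3.04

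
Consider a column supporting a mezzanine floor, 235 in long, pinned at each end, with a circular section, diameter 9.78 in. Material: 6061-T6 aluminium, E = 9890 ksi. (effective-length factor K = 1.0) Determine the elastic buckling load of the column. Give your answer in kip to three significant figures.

P_cr ≈ 794 kip

I = πd⁴/64 = π×9.78⁴/64 = 449.1 in⁴
Effective length L_e = K·L = 1 × 235 = 235.0 in
P_cr = π²EI / L_e² = π² × 9890×10³ × 449.1 / 235.0² = 7.938×10^5 lb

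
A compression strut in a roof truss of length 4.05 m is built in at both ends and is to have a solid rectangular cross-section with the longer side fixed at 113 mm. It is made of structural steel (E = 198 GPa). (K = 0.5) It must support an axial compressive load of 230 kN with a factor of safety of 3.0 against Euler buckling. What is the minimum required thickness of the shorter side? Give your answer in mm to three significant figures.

b ≈ 53.6 mm

Required P_cr = n·P = 3.0 × 230 = 690.0 kN
L_e = K·L = 0.5 × 4.05 = 2.025 m
Required I = P_cr·L_e²/(π²E) = 6.900×10^5 × 2.025² / (π² × 1.98×10^11) = 1.448×10^-6 m⁴
I_req = 1.448×10^6 mm⁴
Rectangle, weak axis: I_min = h·b³/12 with h = 113 mm fixed  ⇒  b = (12I/h)^(1/3) = 53.6 mm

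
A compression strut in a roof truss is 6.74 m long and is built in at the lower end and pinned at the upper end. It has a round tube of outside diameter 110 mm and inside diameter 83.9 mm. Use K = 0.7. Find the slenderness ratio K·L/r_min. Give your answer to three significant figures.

λ ≈ 136

d_o = 110 mm, d_i = 83.9 mm
I = π(d_o⁴ − d_i⁴)/64 = π(110⁴ − 83.90⁴)/64 = 4.755×10^6 mm⁴
A = 3.975×10^3 mm²;  r_min = √(I/A) = √(4.755×10^6/3.975×10^3) = 34.59 mm
L_e = K·L = 0.7 × 6.74 m = 4.718 m = 4718.0 mm
λ = L_e / r_min = 4718.0 / 34.59 = 136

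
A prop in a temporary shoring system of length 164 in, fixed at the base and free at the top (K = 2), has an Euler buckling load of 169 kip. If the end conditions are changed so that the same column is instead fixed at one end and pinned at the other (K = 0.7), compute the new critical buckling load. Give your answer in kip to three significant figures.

P_cr ∝ 1/K², so P_cr,new = P_cr,old × (K_old/K_new)² = 169 × (2/0.7)²
= 169 × 8.163 = 1380 kip

P_cr ≈ 1380 kip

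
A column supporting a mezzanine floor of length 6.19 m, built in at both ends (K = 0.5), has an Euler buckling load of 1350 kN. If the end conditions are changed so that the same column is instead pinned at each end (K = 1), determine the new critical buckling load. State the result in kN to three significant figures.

P_cr ≈ 338 kN

P_cr ∝ 1/K², so P_cr,new = P_cr,old × (K_old/K_new)² = 1350 × (0.5/1)²
= 1350 × 0.2500 = 338 kN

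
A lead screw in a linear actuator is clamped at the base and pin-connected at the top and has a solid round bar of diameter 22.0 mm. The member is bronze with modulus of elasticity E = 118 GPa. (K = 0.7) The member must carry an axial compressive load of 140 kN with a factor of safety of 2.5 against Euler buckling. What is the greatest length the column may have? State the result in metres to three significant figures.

L_max ≈ 0.279 m

I = πd⁴/64 = π×22.0⁴/64 = 1.150×10^4 mm⁴
I = 1.150×10^-8 m⁴
Required critical load P_cr = n·P = 2.5 × 140 = 350.0 kN = 3.500×10^5 N
From P_cr = π²EI/(K·L)²:  L = (1/K)·√(π²EI/P_cr) = (1/0.7)·√(π²×1.18×10^11×1.150×10^-8/3.500×10^5)
L = 0.279 m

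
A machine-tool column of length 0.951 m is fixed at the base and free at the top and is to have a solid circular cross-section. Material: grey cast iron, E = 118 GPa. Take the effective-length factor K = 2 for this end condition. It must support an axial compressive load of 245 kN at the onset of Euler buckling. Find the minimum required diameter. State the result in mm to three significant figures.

L_e = K·L = 2 × 0.951 = 1.902 m
Required I = P_cr·L_e²/(π²E) = 2.450×10^5 × 1.902² / (π² × 1.18×10^11) = 7.610×10^-7 m⁴
I_req = 7.610×10^5 mm⁴
Solid circle: I = πd⁴/64  ⇒  d = (64I/π)^(1/4) = (64×7.610×10^5/π)^(1/4) = 62.7 mm

d ≈ 62.7 mm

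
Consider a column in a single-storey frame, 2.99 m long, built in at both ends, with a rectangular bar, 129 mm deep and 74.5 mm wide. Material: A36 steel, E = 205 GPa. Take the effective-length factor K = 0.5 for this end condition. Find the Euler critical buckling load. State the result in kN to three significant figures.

Buckling occurs about the weak axis: I_min = h·b³/12 with b = 74.5 mm (the shorter side).
I_min = 129×74.5³/12 = 4.445×10^6 mm⁴
I = 4.445×10^6 mm⁴ = 4.445×10^-6 m⁴
Effective length L_e = K·L = 0.5 × 2.99 = 1.495 m
P_cr = π²EI / L_e² = π² × 205×10⁹ × 4.445×10^-6 / 1.495² = 4.024×10^6 N

P_cr ≈ 4020 kN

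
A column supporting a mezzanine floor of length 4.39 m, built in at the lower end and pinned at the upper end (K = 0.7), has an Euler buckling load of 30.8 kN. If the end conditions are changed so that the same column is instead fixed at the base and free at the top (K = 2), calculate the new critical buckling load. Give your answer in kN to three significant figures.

P_cr ∝ 1/K², so P_cr,new = P_cr,old × (K_old/K_new)² = 30.8 × (0.7/2)²
= 30.8 × 0.1225 = 3.77 kN

P_cr ≈ 3.77 kN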